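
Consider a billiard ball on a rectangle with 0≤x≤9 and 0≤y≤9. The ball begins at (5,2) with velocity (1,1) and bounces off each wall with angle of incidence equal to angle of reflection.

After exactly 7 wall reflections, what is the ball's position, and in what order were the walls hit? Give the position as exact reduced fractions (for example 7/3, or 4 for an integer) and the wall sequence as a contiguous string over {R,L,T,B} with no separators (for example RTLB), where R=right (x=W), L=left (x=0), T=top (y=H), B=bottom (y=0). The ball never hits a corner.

Final position: (0,3)
Wall sequence: RTLBRTL

1. t=4 → R at (9,6); v=(-1,1)
2. t=3 → T at (6,9); v=(-1,-1)
3. t=6 → L at (0,3); v=(1,-1)
4. t=3 → B at (3,0); v=(1,1)
5. t=6 → R at (9,6); v=(-1,1)
6. t=3 → T at (6,9); v=(-1,-1)
7. t=6 → L at (0,3); v=(1,-1)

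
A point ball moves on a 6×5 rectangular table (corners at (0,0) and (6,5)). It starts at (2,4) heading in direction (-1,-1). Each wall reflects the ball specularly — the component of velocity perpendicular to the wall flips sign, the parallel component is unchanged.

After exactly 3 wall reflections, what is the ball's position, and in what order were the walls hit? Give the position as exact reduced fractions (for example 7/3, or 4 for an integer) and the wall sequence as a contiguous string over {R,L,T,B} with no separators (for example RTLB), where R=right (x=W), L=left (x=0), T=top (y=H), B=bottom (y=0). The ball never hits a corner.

1. t=2 → L at (0,2); v=(1,-1)
2. t=2 → B at (2,0); v=(1,1)
3. t=4 → R at (6,4); v=(-1,1)

Final position: (6,4)
Wall sequence: LBR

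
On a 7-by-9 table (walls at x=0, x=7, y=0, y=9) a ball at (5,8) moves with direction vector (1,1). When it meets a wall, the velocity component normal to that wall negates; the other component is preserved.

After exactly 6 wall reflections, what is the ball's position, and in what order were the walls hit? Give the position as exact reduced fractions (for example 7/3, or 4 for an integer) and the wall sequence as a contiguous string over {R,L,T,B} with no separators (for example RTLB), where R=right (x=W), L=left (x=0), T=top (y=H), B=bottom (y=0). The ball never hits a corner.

1. t=1 → T at (6,9); v=(1,-1)
2. t=1 → R at (7,8); v=(-1,-1)
3. t=7 → L at (0,1); v=(1,-1)
4. t=1 → B at (1,0); v=(1,1)
5. t=6 → R at (7,6); v=(-1,1)
6. t=3 → T at (4,9); v=(-1,-1)

Final position: (4,9)
Wall sequence: TRLBRT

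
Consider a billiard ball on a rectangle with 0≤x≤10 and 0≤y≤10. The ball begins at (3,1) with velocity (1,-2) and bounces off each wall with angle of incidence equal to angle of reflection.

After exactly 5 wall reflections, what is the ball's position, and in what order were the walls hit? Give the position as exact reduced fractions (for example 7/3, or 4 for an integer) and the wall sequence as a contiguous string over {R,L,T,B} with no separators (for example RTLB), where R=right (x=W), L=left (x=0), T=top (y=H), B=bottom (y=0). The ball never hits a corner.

1. t=1/2 → B at (7/2,0); v=(1,2)
2. t=5 → T at (17/2,10); v=(1,-2)
3. t=3/2 → R at (10,7); v=(-1,-2)
4. t=7/2 → B at (13/2,0); v=(-1,2)
5. t=5 → T at (3/2,10); v=(-1,-2)

Final position: (3/2,10)
Wall sequence: BTRBT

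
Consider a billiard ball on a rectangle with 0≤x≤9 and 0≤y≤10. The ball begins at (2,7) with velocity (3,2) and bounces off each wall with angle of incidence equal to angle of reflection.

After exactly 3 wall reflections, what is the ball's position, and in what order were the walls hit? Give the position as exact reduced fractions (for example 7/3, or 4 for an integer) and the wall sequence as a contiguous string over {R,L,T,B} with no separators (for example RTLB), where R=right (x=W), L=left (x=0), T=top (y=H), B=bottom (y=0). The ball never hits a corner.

1. t=3/2 → T at (13/2,10); v=(3,-2)
2. t=5/6 → R at (9,25/3); v=(-3,-2)
3. t=3 → L at (0,7/3); v=(3,-2)

Final position: (0,7/3)
Wall sequence: TRL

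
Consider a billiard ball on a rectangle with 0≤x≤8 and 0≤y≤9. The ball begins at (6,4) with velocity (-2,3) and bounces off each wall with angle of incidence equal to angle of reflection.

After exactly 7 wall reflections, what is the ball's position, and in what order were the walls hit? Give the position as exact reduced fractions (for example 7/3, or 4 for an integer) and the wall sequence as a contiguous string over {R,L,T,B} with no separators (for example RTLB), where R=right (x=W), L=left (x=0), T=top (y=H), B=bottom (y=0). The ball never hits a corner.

1. t=5/3 → T at (8/3,9); v=(-2,-3)
2. t=4/3 → L at (0,5); v=(2,-3)
3. t=5/3 → B at (10/3,0); v=(2,3)
4. t=7/3 → R at (8,7); v=(-2,3)
5. t=2/3 → T at (20/3,9); v=(-2,-3)
6. t=3 → B at (2/3,0); v=(-2,3)
7. t=1/3 → L at (0,1); v=(2,3)

Final position: (0,1)
Wall sequence: TLBRTBL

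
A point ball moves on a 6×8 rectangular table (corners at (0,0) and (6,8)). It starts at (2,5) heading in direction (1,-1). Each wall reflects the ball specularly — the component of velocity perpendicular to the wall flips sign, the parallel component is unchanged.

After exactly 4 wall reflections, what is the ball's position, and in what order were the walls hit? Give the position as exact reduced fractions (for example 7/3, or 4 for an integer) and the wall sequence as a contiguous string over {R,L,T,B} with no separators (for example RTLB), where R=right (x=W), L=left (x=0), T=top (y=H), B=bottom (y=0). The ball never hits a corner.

Final position: (3,8)
Wall sequence: RBLT

1. t=4 → R at (6,1); v=(-1,-1)
2. t=1 → B at (5,0); v=(-1,1)
3. t=5 → L at (0,5); v=(1,1)
4. t=3 → T at (3,8); v=(1,-1)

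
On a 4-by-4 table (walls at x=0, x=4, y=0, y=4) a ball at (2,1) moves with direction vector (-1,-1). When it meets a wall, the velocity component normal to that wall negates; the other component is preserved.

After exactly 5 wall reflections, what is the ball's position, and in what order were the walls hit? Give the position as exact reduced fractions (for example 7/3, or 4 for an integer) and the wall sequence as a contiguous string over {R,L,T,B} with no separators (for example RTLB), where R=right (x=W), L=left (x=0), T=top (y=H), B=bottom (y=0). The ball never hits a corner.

1. t=1 → B at (1,0); v=(-1,1)
2. t=1 → L at (0,1); v=(1,1)
3. t=3 → T at (3,4); v=(1,-1)
4. t=1 → R at (4,3); v=(-1,-1)
5. t=3 → B at (1,0); v=(-1,1)

Final position: (1,0)
Wall sequence: BLTRB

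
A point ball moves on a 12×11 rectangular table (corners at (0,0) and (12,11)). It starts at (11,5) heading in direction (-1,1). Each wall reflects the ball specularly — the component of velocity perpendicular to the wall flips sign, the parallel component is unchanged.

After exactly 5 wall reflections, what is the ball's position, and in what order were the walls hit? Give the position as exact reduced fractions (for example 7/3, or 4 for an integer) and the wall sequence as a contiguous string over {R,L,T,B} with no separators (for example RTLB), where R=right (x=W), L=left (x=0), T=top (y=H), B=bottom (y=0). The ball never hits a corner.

1. t=6 → T at (5,11); v=(-1,-1)
2. t=5 → L at (0,6); v=(1,-1)
3. t=6 → B at (6,0); v=(1,1)
4. t=6 → R at (12,6); v=(-1,1)
5. t=5 → T at (7,11); v=(-1,-1)

Final position: (7,11)
Wall sequence: TLBRT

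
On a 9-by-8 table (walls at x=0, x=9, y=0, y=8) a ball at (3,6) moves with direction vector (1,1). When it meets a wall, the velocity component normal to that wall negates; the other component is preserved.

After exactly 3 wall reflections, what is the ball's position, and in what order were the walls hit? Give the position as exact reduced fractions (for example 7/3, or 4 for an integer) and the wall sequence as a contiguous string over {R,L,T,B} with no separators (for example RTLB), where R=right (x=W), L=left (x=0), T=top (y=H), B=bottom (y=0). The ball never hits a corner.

1. t=2 → T at (5,8); v=(1,-1)
2. t=4 → R at (9,4); v=(-1,-1)
3. t=4 → B at (5,0); v=(-1,1)

Final position: (5,0)
Wall sequence: TRB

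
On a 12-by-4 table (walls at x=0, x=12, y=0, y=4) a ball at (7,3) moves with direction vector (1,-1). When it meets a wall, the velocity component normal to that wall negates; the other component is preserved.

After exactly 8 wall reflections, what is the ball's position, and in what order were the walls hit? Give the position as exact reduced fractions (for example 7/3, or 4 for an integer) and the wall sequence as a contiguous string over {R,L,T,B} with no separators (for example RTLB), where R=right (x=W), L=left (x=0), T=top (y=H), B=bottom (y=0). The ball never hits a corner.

Final position: (6,4)
Wall sequence: BRTBTLBT

1. t=3 → B at (10,0); v=(1,1)
2. t=2 → R at (12,2); v=(-1,1)
3. t=2 → T at (10,4); v=(-1,-1)
4. t=4 → B at (6,0); v=(-1,1)
5. t=4 → T at (2,4); v=(-1,-1)
6. t=2 → L at (0,2); v=(1,-1)
7. t=2 → B at (2,0); v=(1,1)
8. t=4 → T at (6,4); v=(1,-1)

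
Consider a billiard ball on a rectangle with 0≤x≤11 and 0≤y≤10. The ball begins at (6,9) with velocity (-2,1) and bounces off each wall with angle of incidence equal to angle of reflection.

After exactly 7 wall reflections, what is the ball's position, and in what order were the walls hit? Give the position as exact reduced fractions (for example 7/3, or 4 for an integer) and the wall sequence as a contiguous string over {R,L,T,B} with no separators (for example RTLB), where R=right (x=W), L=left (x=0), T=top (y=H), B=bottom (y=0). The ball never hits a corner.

Final position: (8,10)
Wall sequence: TLRBLRT

1. t=1 → T at (4,10); v=(-2,-1)
2. t=2 → L at (0,8); v=(2,-1)
3. t=11/2 → R at (11,5/2); v=(-2,-1)
4. t=5/2 → B at (6,0); v=(-2,1)
5. t=3 → L at (0,3); v=(2,1)
6. t=11/2 → R at (11,17/2); v=(-2,1)
7. t=3/2 → T at (8,10); v=(-2,-1)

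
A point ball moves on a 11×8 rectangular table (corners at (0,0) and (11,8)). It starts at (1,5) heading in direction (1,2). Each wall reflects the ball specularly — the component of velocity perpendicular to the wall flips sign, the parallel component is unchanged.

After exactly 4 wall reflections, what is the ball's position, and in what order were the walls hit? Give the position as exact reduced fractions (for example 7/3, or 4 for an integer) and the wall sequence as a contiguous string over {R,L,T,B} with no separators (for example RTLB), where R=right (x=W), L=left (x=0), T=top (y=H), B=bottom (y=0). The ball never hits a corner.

Final position: (11,7)
Wall sequence: TBTR

1. t=3/2 → T at (5/2,8); v=(1,-2)
2. t=4 → B at (13/2,0); v=(1,2)
3. t=4 → T at (21/2,8); v=(1,-2)
4. t=1/2 → R at (11,7); v=(-1,-2)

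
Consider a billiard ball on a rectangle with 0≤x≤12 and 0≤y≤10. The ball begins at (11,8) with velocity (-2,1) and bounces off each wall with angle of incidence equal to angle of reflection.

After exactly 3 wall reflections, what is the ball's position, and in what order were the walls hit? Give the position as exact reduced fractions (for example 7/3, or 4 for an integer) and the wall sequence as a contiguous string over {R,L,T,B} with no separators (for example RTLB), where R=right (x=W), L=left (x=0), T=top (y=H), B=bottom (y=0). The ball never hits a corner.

Final position: (12,1/2)
Wall sequence: TLR

1. t=2 → T at (7,10); v=(-2,-1)
2. t=7/2 → L at (0,13/2); v=(2,-1)
3. t=6 → R at (12,1/2); v=(-2,-1)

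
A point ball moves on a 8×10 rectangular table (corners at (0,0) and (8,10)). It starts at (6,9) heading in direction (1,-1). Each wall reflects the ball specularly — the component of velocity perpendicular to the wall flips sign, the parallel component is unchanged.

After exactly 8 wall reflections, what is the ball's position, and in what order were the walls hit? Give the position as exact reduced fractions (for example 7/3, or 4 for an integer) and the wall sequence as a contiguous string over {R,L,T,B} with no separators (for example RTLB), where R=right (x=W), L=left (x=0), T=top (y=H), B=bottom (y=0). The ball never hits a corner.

Final position: (8,5)
Wall sequence: RBLRTLBR

1. t=2 → R at (8,7); v=(-1,-1)
2. t=7 → B at (1,0); v=(-1,1)
3. t=1 → L at (0,1); v=(1,1)
4. t=8 → R at (8,9); v=(-1,1)
5. t=1 → T at (7,10); v=(-1,-1)
6. t=7 → L at (0,3); v=(1,-1)
7. t=3 → B at (3,0); v=(1,1)
8. t=5 → R at (8,5); v=(-1,1)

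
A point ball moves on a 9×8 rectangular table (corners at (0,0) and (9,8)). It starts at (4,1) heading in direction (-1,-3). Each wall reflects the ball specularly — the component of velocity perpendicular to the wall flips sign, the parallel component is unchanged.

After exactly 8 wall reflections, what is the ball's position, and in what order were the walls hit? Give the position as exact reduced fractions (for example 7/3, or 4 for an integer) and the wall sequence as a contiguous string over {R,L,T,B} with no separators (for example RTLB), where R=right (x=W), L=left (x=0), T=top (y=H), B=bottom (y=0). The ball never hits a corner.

1. t=1/3 → B at (11/3,0); v=(-1,3)
2. t=8/3 → T at (1,8); v=(-1,-3)
3. t=1 → L at (0,5); v=(1,-3)
4. t=5/3 → B at (5/3,0); v=(1,3)
5. t=8/3 → T at (13/3,8); v=(1,-3)
6. t=8/3 → B at (7,0); v=(1,3)
7. t=2 → R at (9,6); v=(-1,3)
8. t=2/3 → T at (25/3,8); v=(-1,-3)

Final position: (25/3,8)
Wall sequence: BTLBTBRT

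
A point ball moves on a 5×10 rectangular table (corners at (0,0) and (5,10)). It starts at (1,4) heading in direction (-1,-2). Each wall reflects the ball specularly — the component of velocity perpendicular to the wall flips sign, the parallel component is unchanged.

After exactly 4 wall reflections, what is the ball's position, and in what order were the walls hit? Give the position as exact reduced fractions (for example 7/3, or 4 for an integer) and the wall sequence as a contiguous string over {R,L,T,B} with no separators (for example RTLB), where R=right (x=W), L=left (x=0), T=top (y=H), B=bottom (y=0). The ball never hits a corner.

1. t=1 → L at (0,2); v=(1,-2)
2. t=1 → B at (1,0); v=(1,2)
3. t=4 → R at (5,8); v=(-1,2)
4. t=1 → T at (4,10); v=(-1,-2)

Final position: (4,10)
Wall sequence: LBRT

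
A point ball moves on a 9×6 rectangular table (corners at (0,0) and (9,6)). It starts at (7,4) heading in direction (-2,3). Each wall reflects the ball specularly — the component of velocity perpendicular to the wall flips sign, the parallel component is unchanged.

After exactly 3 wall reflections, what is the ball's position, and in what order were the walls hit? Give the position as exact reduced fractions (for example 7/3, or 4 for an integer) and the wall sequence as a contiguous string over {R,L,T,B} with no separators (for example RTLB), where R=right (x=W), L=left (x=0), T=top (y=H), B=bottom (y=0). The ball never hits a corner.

1. t=2/3 → T at (17/3,6); v=(-2,-3)
2. t=2 → B at (5/3,0); v=(-2,3)
3. t=5/6 → L at (0,5/2); v=(2,3)

Final position: (0,5/2)
Wall sequence: TBL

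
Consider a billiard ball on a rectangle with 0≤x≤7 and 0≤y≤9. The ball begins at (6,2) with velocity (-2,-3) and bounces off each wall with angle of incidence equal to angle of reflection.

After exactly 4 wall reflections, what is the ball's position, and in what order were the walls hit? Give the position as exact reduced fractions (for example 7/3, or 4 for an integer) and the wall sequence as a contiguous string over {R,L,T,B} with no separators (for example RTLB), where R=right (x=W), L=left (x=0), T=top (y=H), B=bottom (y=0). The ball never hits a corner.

Final position: (7,1/2)
Wall sequence: BLTR

1. t=2/3 → B at (14/3,0); v=(-2,3)
2. t=7/3 → L at (0,7); v=(2,3)
3. t=2/3 → T at (4/3,9); v=(2,-3)
4. t=17/6 → R at (7,1/2); v=(-2,-3)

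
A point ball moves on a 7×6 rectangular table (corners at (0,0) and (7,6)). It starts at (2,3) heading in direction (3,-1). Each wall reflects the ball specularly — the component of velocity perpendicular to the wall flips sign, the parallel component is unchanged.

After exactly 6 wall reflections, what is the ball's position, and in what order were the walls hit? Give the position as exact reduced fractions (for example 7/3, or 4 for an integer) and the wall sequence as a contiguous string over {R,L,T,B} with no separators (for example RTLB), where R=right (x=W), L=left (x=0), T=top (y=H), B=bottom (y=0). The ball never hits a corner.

Final position: (1,6)
Wall sequence: RBLRLT

1. t=5/3 → R at (7,4/3); v=(-3,-1)
2. t=4/3 → B at (3,0); v=(-3,1)
3. t=1 → L at (0,1); v=(3,1)
4. t=7/3 → R at (7,10/3); v=(-3,1)
5. t=7/3 → L at (0,17/3); v=(3,1)
6. t=1/3 → T at (1,6); v=(3,-1)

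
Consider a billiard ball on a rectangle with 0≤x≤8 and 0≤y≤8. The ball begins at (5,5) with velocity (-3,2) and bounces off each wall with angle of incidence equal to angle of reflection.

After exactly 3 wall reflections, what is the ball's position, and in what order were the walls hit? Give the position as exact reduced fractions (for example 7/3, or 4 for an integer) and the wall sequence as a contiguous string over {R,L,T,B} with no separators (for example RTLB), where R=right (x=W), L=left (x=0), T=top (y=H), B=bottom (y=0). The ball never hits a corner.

Final position: (8,7/3)
Wall sequence: TLR

1. t=3/2 → T at (1/2,8); v=(-3,-2)
2. t=1/6 → L at (0,23/3); v=(3,-2)
3. t=8/3 → R at (8,7/3); v=(-3,-2)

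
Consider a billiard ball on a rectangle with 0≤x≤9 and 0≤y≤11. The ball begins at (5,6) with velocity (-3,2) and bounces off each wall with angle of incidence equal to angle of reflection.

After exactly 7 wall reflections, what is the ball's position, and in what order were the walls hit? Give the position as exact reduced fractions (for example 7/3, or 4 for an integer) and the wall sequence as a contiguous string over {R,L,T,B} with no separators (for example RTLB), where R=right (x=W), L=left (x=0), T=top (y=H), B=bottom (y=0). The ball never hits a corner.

Final position: (1/2,11)
Wall sequence: LTRLBRT

1. t=5/3 → L at (0,28/3); v=(3,2)
2. t=5/6 → T at (5/2,11); v=(3,-2)
3. t=13/6 → R at (9,20/3); v=(-3,-2)
4. t=3 → L at (0,2/3); v=(3,-2)
5. t=1/3 → B at (1,0); v=(3,2)
6. t=8/3 → R at (9,16/3); v=(-3,2)
7. t=17/6 → T at (1/2,11); v=(-3,-2)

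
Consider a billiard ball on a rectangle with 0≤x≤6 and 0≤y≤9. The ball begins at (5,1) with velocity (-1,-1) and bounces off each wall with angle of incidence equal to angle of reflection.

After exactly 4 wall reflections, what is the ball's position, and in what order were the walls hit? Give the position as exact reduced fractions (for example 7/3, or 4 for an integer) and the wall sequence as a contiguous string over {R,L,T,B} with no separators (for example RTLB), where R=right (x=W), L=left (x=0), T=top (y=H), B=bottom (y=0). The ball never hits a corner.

1. t=1 → B at (4,0); v=(-1,1)
2. t=4 → L at (0,4); v=(1,1)
3. t=5 → T at (5,9); v=(1,-1)
4. t=1 → R at (6,8); v=(-1,-1)

Final position: (6,8)
Wall sequence: BLTR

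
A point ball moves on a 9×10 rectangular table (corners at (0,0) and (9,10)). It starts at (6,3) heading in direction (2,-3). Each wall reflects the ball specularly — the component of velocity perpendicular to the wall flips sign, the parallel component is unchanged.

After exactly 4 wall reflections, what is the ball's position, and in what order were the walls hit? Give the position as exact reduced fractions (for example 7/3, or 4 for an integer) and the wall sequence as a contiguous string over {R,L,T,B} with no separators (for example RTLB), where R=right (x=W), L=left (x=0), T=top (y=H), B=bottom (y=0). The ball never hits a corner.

1. t=1 → B at (8,0); v=(2,3)
2. t=1/2 → R at (9,3/2); v=(-2,3)
3. t=17/6 → T at (10/3,10); v=(-2,-3)
4. t=5/3 → L at (0,5); v=(2,-3)

Final position: (0,5)
Wall sequence: BRTL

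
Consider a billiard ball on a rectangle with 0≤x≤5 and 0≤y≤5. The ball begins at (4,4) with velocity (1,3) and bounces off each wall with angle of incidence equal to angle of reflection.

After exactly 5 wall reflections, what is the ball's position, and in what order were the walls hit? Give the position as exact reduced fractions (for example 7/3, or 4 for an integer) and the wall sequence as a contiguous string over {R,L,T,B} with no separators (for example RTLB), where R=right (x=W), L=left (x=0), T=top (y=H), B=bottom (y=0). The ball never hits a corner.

Final position: (2/3,0)
Wall sequence: TRBTB

1. t=1/3 → T at (13/3,5); v=(1,-3)
2. t=2/3 → R at (5,3); v=(-1,-3)
3. t=1 → B at (4,0); v=(-1,3)
4. t=5/3 → T at (7/3,5); v=(-1,-3)
5. t=5/3 → B at (2/3,0); v=(-1,3)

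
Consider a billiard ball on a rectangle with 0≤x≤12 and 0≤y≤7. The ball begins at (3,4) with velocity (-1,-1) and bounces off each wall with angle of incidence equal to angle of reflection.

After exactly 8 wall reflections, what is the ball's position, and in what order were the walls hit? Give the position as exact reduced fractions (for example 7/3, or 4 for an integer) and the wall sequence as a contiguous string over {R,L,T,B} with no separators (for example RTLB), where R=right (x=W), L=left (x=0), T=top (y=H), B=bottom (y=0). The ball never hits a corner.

1. t=3 → L at (0,1); v=(1,-1)
2. t=1 → B at (1,0); v=(1,1)
3. t=7 → T at (8,7); v=(1,-1)
4. t=4 → R at (12,3); v=(-1,-1)
5. t=3 → B at (9,0); v=(-1,1)
6. t=7 → T at (2,7); v=(-1,-1)
7. t=2 → L at (0,5); v=(1,-1)
8. t=5 → B at (5,0); v=(1,1)

Final position: (5,0)
Wall sequence: LBTRBTLB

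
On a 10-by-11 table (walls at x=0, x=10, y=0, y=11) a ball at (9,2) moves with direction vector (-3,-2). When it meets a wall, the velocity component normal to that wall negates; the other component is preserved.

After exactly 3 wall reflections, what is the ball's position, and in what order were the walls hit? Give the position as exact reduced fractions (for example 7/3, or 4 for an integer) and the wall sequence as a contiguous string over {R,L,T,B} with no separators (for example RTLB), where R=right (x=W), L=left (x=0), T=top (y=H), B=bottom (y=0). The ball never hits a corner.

Final position: (10,32/3)
Wall sequence: BLR

1. t=1 → B at (6,0); v=(-3,2)
2. t=2 → L at (0,4); v=(3,2)
3. t=10/3 → R at (10,32/3); v=(-3,2)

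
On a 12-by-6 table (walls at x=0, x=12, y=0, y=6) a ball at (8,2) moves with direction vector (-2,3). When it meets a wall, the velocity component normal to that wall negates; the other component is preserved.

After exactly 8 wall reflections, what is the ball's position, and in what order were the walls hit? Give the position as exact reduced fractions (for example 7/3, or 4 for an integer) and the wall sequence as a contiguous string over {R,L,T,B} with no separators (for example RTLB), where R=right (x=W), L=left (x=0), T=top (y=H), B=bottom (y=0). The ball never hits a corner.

1. t=4/3 → T at (16/3,6); v=(-2,-3)
2. t=2 → B at (4/3,0); v=(-2,3)
3. t=2/3 → L at (0,2); v=(2,3)
4. t=4/3 → T at (8/3,6); v=(2,-3)
5. t=2 → B at (20/3,0); v=(2,3)
6. t=2 → T at (32/3,6); v=(2,-3)
7. t=2/3 → R at (12,4); v=(-2,-3)
8. t=4/3 → B at (28/3,0); v=(-2,3)

Final position: (28/3,0)
Wall sequence: TBLTBTRB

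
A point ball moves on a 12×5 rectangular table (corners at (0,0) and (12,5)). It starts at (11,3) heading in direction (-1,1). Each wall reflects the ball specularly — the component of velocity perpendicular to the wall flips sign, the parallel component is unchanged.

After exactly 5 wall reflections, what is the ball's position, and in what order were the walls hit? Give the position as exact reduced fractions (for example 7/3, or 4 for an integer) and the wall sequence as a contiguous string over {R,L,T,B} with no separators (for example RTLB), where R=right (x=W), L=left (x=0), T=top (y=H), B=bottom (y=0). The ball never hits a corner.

1. t=2 → T at (9,5); v=(-1,-1)
2. t=5 → B at (4,0); v=(-1,1)
3. t=4 → L at (0,4); v=(1,1)
4. t=1 → T at (1,5); v=(1,-1)
5. t=5 → B at (6,0); v=(1,1)

Final position: (6,0)
Wall sequence: TBLTB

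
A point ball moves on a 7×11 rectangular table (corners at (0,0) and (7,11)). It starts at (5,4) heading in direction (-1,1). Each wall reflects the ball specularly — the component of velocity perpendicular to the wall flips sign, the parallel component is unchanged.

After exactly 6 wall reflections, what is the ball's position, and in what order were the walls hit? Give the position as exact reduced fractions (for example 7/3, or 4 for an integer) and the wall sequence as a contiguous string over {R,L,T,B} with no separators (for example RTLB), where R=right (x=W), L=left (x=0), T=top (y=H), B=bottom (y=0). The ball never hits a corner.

Final position: (7,8)
Wall sequence: LTRBLR

1. t=5 → L at (0,9); v=(1,1)
2. t=2 → T at (2,11); v=(1,-1)
3. t=5 → R at (7,6); v=(-1,-1)
4. t=6 → B at (1,0); v=(-1,1)
5. t=1 → L at (0,1); v=(1,1)
6. t=7 → R at (7,8); v=(-1,1)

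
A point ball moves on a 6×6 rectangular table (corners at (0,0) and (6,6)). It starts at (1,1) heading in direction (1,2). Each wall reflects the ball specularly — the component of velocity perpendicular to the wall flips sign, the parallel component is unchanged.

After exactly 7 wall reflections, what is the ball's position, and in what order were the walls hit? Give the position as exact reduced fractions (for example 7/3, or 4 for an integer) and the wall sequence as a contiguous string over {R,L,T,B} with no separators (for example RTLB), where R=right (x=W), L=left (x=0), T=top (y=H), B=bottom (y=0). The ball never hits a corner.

Final position: (7/2,6)
Wall sequence: TRBTLBT

1. t=5/2 → T at (7/2,6); v=(1,-2)
2. t=5/2 → R at (6,1); v=(-1,-2)
3. t=1/2 → B at (11/2,0); v=(-1,2)
4. t=3 → T at (5/2,6); v=(-1,-2)
5. t=5/2 → L at (0,1); v=(1,-2)
6. t=1/2 → B at (1/2,0); v=(1,2)
7. t=3 → T at (7/2,6); v=(1,-2)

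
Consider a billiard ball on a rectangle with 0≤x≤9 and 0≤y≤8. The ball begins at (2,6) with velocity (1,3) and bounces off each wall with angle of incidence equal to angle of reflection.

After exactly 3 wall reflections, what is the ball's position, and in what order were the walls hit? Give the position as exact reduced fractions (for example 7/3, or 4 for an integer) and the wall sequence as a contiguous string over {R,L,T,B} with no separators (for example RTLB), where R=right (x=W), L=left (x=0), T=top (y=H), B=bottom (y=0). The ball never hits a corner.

Final position: (8,8)
Wall sequence: TBT

1. t=2/3 → T at (8/3,8); v=(1,-3)
2. t=8/3 → B at (16/3,0); v=(1,3)
3. t=8/3 → T at (8,8); v=(1,-3)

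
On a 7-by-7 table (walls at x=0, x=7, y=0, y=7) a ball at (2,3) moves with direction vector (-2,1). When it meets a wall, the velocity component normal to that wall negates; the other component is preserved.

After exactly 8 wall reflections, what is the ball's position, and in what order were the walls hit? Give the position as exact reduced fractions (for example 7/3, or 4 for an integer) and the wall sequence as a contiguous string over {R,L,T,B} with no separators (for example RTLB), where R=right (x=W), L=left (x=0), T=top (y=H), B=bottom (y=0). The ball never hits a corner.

Final position: (6,7)
Wall sequence: LTRLBRLT

1. t=1 → L at (0,4); v=(2,1)
2. t=3 → T at (6,7); v=(2,-1)
3. t=1/2 → R at (7,13/2); v=(-2,-1)
4. t=7/2 → L at (0,3); v=(2,-1)
5. t=3 → B at (6,0); v=(2,1)
6. t=1/2 → R at (7,1/2); v=(-2,1)
7. t=7/2 → L at (0,4); v=(2,1)
8. t=3 → T at (6,7); v=(2,-1)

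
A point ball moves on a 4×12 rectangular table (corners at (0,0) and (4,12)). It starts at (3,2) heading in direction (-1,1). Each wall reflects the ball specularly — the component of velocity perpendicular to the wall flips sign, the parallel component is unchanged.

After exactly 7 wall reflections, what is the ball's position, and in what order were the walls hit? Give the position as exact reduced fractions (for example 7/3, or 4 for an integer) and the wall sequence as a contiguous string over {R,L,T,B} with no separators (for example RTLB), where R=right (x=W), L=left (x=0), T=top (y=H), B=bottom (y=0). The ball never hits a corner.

Final position: (3,0)
Wall sequence: LRTLRLB

1. t=3 → L at (0,5); v=(1,1)
2. t=4 → R at (4,9); v=(-1,1)
3. t=3 → T at (1,12); v=(-1,-1)
4. t=1 → L at (0,11); v=(1,-1)
5. t=4 → R at (4,7); v=(-1,-1)
6. t=4 → L at (0,3); v=(1,-1)
7. t=3 → B at (3,0); v=(1,1)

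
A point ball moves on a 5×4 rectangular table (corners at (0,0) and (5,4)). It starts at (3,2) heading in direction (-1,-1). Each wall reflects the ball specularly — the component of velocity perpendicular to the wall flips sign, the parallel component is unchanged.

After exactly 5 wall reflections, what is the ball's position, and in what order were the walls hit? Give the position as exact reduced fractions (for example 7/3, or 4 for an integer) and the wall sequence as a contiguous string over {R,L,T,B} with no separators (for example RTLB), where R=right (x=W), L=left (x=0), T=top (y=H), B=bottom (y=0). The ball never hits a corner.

1. t=2 → B at (1,0); v=(-1,1)
2. t=1 → L at (0,1); v=(1,1)
3. t=3 → T at (3,4); v=(1,-1)
4. t=2 → R at (5,2); v=(-1,-1)
5. t=2 → B at (3,0); v=(-1,1)

Final position: (3,0)
Wall sequence: BLTRB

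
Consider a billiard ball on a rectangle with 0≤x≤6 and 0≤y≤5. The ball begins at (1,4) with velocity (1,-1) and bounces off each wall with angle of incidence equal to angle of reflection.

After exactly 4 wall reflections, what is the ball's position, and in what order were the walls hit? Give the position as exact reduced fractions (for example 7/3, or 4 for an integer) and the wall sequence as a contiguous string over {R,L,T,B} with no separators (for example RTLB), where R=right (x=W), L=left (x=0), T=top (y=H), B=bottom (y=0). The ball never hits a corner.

Final position: (0,3)
Wall sequence: BRTL

1. t=4 → B at (5,0); v=(1,1)
2. t=1 → R at (6,1); v=(-1,1)
3. t=4 → T at (2,5); v=(-1,-1)
4. t=2 → L at (0,3); v=(1,-1)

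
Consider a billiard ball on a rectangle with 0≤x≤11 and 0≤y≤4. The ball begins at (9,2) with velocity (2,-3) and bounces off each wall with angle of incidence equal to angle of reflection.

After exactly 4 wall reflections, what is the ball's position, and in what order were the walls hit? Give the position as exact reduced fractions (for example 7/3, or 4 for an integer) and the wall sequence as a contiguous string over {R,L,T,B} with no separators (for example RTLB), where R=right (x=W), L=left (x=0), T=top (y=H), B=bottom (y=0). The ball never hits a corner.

Final position: (19/3,0)
Wall sequence: BRTB

1. t=2/3 → B at (31/3,0); v=(2,3)
2. t=1/3 → R at (11,1); v=(-2,3)
3. t=1 → T at (9,4); v=(-2,-3)
4. t=4/3 → B at (19/3,0); v=(-2,3)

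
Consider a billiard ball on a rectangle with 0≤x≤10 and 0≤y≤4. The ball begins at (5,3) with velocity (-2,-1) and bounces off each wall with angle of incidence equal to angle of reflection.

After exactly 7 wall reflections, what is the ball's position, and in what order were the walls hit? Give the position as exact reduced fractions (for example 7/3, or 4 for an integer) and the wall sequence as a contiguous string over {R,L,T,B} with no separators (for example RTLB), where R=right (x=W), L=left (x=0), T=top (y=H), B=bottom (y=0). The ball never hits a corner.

1. t=5/2 → L at (0,1/2); v=(2,-1)
2. t=1/2 → B at (1,0); v=(2,1)
3. t=4 → T at (9,4); v=(2,-1)
4. t=1/2 → R at (10,7/2); v=(-2,-1)
5. t=7/2 → B at (3,0); v=(-2,1)
6. t=3/2 → L at (0,3/2); v=(2,1)
7. t=5/2 → T at (5,4); v=(2,-1)

Final position: (5,4)
Wall sequence: LBTRBLT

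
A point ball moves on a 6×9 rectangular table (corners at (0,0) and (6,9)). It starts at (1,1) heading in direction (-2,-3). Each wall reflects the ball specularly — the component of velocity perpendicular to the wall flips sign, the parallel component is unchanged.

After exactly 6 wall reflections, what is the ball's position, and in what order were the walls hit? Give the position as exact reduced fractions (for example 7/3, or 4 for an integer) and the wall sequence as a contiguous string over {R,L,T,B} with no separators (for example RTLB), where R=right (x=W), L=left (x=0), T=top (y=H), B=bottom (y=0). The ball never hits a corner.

Final position: (0,1/2)
Wall sequence: BLTRBL

1. t=1/3 → B at (1/3,0); v=(-2,3)
2. t=1/6 → L at (0,1/2); v=(2,3)
3. t=17/6 → T at (17/3,9); v=(2,-3)
4. t=1/6 → R at (6,17/2); v=(-2,-3)
5. t=17/6 → B at (1/3,0); v=(-2,3)
6. t=1/6 → L at (0,1/2); v=(2,3)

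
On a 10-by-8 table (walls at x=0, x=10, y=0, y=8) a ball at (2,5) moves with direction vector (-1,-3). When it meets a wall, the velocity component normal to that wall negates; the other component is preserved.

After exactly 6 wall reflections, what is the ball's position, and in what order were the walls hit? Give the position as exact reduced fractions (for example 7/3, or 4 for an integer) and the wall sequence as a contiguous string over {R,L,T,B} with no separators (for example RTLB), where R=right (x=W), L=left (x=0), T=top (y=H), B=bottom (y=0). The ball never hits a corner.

Final position: (10,1)
Wall sequence: BLTBTR

1. t=5/3 → B at (1/3,0); v=(-1,3)
2. t=1/3 → L at (0,1); v=(1,3)
3. t=7/3 → T at (7/3,8); v=(1,-3)
4. t=8/3 → B at (5,0); v=(1,3)
5. t=8/3 → T at (23/3,8); v=(1,-3)
6. t=7/3 → R at (10,1); v=(-1,-3)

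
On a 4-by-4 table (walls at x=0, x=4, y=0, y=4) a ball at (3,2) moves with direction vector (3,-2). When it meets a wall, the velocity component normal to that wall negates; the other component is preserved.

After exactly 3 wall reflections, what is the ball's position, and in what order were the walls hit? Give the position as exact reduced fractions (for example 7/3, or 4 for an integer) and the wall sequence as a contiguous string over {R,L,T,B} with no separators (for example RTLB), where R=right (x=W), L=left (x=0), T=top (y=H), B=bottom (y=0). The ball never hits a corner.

Final position: (0,4/3)
Wall sequence: RBL

1. t=1/3 → R at (4,4/3); v=(-3,-2)
2. t=2/3 → B at (2,0); v=(-3,2)
3. t=2/3 → L at (0,4/3); v=(3,2)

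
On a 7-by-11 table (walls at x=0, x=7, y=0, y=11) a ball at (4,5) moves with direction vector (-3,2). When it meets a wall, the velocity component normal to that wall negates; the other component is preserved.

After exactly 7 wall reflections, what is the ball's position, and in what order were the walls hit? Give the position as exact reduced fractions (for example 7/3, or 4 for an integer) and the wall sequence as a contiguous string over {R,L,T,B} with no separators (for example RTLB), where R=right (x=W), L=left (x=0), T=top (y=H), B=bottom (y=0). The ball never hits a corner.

Final position: (0,13/3)
Wall sequence: LTRLRBL

1. t=4/3 → L at (0,23/3); v=(3,2)
2. t=5/3 → T at (5,11); v=(3,-2)
3. t=2/3 → R at (7,29/3); v=(-3,-2)
4. t=7/3 → L at (0,5); v=(3,-2)
5. t=7/3 → R at (7,1/3); v=(-3,-2)
6. t=1/6 → B at (13/2,0); v=(-3,2)
7. t=13/6 → L at (0,13/3); v=(3,2)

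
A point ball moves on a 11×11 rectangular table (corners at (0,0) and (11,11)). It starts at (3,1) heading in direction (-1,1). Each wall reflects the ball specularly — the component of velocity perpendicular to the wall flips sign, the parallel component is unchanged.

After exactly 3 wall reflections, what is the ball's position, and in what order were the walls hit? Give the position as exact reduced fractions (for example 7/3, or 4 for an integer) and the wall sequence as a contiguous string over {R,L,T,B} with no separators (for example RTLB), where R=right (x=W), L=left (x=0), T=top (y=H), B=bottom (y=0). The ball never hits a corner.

1. t=3 → L at (0,4); v=(1,1)
2. t=7 → T at (7,11); v=(1,-1)
3. t=4 → R at (11,7); v=(-1,-1)

Final position: (11,7)
Wall sequence: LTR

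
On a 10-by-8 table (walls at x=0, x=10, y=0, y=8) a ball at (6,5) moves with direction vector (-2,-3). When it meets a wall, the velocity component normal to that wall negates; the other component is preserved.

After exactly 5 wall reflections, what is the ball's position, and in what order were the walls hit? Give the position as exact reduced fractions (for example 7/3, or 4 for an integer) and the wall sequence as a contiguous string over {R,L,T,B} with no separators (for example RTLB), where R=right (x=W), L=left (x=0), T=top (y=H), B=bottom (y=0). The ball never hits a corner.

Final position: (10,3)
Wall sequence: BLTBR

1. t=5/3 → B at (8/3,0); v=(-2,3)
2. t=4/3 → L at (0,4); v=(2,3)
3. t=4/3 → T at (8/3,8); v=(2,-3)
4. t=8/3 → B at (8,0); v=(2,3)
5. t=1 → R at (10,3); v=(-2,3)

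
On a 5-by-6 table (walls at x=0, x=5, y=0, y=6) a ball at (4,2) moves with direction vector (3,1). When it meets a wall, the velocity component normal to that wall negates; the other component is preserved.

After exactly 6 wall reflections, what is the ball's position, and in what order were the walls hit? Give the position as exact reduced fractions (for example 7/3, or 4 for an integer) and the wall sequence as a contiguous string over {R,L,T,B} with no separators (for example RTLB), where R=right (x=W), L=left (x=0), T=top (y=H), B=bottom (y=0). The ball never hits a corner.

1. t=1/3 → R at (5,7/3); v=(-3,1)
2. t=5/3 → L at (0,4); v=(3,1)
3. t=5/3 → R at (5,17/3); v=(-3,1)
4. t=1/3 → T at (4,6); v=(-3,-1)
5. t=4/3 → L at (0,14/3); v=(3,-1)
6. t=5/3 → R at (5,3); v=(-3,-1)

Final position: (5,3)
Wall sequence: RLRTLR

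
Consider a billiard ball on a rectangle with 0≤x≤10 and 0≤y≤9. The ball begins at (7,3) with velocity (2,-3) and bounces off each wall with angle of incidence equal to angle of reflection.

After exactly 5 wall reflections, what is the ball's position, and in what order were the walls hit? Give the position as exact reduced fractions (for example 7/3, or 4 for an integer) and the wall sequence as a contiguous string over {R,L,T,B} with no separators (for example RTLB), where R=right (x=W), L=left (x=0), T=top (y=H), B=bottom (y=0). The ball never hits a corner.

Final position: (1,0)
Wall sequence: BRTLB

1. t=1 → B at (9,0); v=(2,3)
2. t=1/2 → R at (10,3/2); v=(-2,3)
3. t=5/2 → T at (5,9); v=(-2,-3)
4. t=5/2 → L at (0,3/2); v=(2,-3)
5. t=1/2 → B at (1,0); v=(2,3)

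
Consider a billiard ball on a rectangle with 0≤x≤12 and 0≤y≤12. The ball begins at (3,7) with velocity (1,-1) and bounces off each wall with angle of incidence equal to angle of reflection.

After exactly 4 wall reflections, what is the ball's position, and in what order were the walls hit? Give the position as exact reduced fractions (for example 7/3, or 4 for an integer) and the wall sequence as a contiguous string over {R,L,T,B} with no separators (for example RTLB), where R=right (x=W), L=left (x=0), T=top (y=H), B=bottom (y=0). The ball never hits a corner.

Final position: (0,10)
Wall sequence: BRTL

1. t=7 → B at (10,0); v=(1,1)
2. t=2 → R at (12,2); v=(-1,1)
3. t=10 → T at (2,12); v=(-1,-1)
4. t=2 → L at (0,10); v=(1,-1)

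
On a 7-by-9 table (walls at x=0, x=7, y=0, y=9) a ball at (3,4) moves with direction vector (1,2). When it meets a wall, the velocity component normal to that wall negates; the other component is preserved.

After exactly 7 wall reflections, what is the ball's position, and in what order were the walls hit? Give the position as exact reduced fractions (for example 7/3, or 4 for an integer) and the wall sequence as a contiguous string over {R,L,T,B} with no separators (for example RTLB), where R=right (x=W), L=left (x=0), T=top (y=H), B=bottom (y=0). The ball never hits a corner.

1. t=5/2 → T at (11/2,9); v=(1,-2)
2. t=3/2 → R at (7,6); v=(-1,-2)
3. t=3 → B at (4,0); v=(-1,2)
4. t=4 → L at (0,8); v=(1,2)
5. t=1/2 → T at (1/2,9); v=(1,-2)
6. t=9/2 → B at (5,0); v=(1,2)
7. t=2 → R at (7,4); v=(-1,2)

Final position: (7,4)
Wall sequence: TRBLTBR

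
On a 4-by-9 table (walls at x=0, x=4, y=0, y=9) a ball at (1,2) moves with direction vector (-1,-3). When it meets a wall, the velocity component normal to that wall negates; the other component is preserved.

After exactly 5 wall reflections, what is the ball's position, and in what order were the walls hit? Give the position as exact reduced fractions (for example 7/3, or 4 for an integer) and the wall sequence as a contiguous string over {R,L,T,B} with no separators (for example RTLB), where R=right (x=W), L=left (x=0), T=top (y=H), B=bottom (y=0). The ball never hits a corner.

Final position: (7/3,0)
Wall sequence: BLTRB

1. t=2/3 → B at (1/3,0); v=(-1,3)
2. t=1/3 → L at (0,1); v=(1,3)
3. t=8/3 → T at (8/3,9); v=(1,-3)
4. t=4/3 → R at (4,5); v=(-1,-3)
5. t=5/3 → B at (7/3,0); v=(-1,3)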